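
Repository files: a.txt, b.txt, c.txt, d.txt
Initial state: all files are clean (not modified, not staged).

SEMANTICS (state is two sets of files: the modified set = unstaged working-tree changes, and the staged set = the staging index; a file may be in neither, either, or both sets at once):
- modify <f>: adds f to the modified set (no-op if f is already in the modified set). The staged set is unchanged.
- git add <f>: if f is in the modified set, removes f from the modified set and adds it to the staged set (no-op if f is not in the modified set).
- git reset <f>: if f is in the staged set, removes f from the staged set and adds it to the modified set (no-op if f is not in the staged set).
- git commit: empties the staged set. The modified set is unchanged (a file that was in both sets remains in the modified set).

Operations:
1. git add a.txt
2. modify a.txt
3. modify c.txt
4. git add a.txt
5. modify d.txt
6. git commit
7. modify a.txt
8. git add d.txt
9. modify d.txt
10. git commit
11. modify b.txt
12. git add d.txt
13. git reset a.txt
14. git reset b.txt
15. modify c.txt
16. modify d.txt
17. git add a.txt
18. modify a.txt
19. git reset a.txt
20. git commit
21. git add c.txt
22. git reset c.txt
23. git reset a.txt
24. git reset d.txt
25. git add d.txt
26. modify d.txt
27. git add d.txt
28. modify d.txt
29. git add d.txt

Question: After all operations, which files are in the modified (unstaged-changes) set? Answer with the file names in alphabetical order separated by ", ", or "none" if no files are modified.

Answer: a.txt, b.txt, c.txt

Derivation:
After op 1 (git add a.txt): modified={none} staged={none}
After op 2 (modify a.txt): modified={a.txt} staged={none}
After op 3 (modify c.txt): modified={a.txt, c.txt} staged={none}
After op 4 (git add a.txt): modified={c.txt} staged={a.txt}
After op 5 (modify d.txt): modified={c.txt, d.txt} staged={a.txt}
After op 6 (git commit): modified={c.txt, d.txt} staged={none}
After op 7 (modify a.txt): modified={a.txt, c.txt, d.txt} staged={none}
After op 8 (git add d.txt): modified={a.txt, c.txt} staged={d.txt}
After op 9 (modify d.txt): modified={a.txt, c.txt, d.txt} staged={d.txt}
After op 10 (git commit): modified={a.txt, c.txt, d.txt} staged={none}
After op 11 (modify b.txt): modified={a.txt, b.txt, c.txt, d.txt} staged={none}
After op 12 (git add d.txt): modified={a.txt, b.txt, c.txt} staged={d.txt}
After op 13 (git reset a.txt): modified={a.txt, b.txt, c.txt} staged={d.txt}
After op 14 (git reset b.txt): modified={a.txt, b.txt, c.txt} staged={d.txt}
After op 15 (modify c.txt): modified={a.txt, b.txt, c.txt} staged={d.txt}
After op 16 (modify d.txt): modified={a.txt, b.txt, c.txt, d.txt} staged={d.txt}
After op 17 (git add a.txt): modified={b.txt, c.txt, d.txt} staged={a.txt, d.txt}
After op 18 (modify a.txt): modified={a.txt, b.txt, c.txt, d.txt} staged={a.txt, d.txt}
After op 19 (git reset a.txt): modified={a.txt, b.txt, c.txt, d.txt} staged={d.txt}
After op 20 (git commit): modified={a.txt, b.txt, c.txt, d.txt} staged={none}
After op 21 (git add c.txt): modified={a.txt, b.txt, d.txt} staged={c.txt}
After op 22 (git reset c.txt): modified={a.txt, b.txt, c.txt, d.txt} staged={none}
After op 23 (git reset a.txt): modified={a.txt, b.txt, c.txt, d.txt} staged={none}
After op 24 (git reset d.txt): modified={a.txt, b.txt, c.txt, d.txt} staged={none}
After op 25 (git add d.txt): modified={a.txt, b.txt, c.txt} staged={d.txt}
After op 26 (modify d.txt): modified={a.txt, b.txt, c.txt, d.txt} staged={d.txt}
After op 27 (git add d.txt): modified={a.txt, b.txt, c.txt} staged={d.txt}
After op 28 (modify d.txt): modified={a.txt, b.txt, c.txt, d.txt} staged={d.txt}
After op 29 (git add d.txt): modified={a.txt, b.txt, c.txt} staged={d.txt}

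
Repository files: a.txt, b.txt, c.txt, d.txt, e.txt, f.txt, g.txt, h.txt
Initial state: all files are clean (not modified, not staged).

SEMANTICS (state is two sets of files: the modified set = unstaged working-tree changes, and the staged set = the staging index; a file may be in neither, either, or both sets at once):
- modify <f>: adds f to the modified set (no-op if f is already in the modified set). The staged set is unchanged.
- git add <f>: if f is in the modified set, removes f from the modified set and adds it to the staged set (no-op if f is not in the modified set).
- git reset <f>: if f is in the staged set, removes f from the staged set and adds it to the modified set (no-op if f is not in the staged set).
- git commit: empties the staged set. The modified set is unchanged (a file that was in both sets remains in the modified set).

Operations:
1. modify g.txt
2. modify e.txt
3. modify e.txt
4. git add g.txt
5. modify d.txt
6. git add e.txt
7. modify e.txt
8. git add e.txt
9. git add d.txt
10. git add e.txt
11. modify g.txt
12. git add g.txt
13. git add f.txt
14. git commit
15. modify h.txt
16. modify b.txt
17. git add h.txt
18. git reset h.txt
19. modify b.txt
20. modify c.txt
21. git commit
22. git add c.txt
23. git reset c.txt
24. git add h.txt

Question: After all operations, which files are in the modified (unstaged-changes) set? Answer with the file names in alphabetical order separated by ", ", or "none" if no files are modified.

Answer: b.txt, c.txt

Derivation:
After op 1 (modify g.txt): modified={g.txt} staged={none}
After op 2 (modify e.txt): modified={e.txt, g.txt} staged={none}
After op 3 (modify e.txt): modified={e.txt, g.txt} staged={none}
After op 4 (git add g.txt): modified={e.txt} staged={g.txt}
After op 5 (modify d.txt): modified={d.txt, e.txt} staged={g.txt}
After op 6 (git add e.txt): modified={d.txt} staged={e.txt, g.txt}
After op 7 (modify e.txt): modified={d.txt, e.txt} staged={e.txt, g.txt}
After op 8 (git add e.txt): modified={d.txt} staged={e.txt, g.txt}
After op 9 (git add d.txt): modified={none} staged={d.txt, e.txt, g.txt}
After op 10 (git add e.txt): modified={none} staged={d.txt, e.txt, g.txt}
After op 11 (modify g.txt): modified={g.txt} staged={d.txt, e.txt, g.txt}
After op 12 (git add g.txt): modified={none} staged={d.txt, e.txt, g.txt}
After op 13 (git add f.txt): modified={none} staged={d.txt, e.txt, g.txt}
After op 14 (git commit): modified={none} staged={none}
After op 15 (modify h.txt): modified={h.txt} staged={none}
After op 16 (modify b.txt): modified={b.txt, h.txt} staged={none}
After op 17 (git add h.txt): modified={b.txt} staged={h.txt}
After op 18 (git reset h.txt): modified={b.txt, h.txt} staged={none}
After op 19 (modify b.txt): modified={b.txt, h.txt} staged={none}
After op 20 (modify c.txt): modified={b.txt, c.txt, h.txt} staged={none}
After op 21 (git commit): modified={b.txt, c.txt, h.txt} staged={none}
After op 22 (git add c.txt): modified={b.txt, h.txt} staged={c.txt}
After op 23 (git reset c.txt): modified={b.txt, c.txt, h.txt} staged={none}
After op 24 (git add h.txt): modified={b.txt, c.txt} staged={h.txt}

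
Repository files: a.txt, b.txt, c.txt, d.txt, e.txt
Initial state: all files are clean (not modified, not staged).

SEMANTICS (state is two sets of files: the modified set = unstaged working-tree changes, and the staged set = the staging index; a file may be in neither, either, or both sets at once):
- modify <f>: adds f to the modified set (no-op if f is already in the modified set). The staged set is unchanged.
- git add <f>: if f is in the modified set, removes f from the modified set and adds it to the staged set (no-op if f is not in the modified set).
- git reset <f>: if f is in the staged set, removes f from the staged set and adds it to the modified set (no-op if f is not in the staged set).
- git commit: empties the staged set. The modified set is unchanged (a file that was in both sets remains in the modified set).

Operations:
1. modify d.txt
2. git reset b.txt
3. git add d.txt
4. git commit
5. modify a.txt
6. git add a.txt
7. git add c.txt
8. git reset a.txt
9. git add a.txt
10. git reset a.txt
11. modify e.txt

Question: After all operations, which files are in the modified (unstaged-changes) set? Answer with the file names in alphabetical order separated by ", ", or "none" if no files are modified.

After op 1 (modify d.txt): modified={d.txt} staged={none}
After op 2 (git reset b.txt): modified={d.txt} staged={none}
After op 3 (git add d.txt): modified={none} staged={d.txt}
After op 4 (git commit): modified={none} staged={none}
After op 5 (modify a.txt): modified={a.txt} staged={none}
After op 6 (git add a.txt): modified={none} staged={a.txt}
After op 7 (git add c.txt): modified={none} staged={a.txt}
After op 8 (git reset a.txt): modified={a.txt} staged={none}
After op 9 (git add a.txt): modified={none} staged={a.txt}
After op 10 (git reset a.txt): modified={a.txt} staged={none}
After op 11 (modify e.txt): modified={a.txt, e.txt} staged={none}

Answer: a.txt, e.txt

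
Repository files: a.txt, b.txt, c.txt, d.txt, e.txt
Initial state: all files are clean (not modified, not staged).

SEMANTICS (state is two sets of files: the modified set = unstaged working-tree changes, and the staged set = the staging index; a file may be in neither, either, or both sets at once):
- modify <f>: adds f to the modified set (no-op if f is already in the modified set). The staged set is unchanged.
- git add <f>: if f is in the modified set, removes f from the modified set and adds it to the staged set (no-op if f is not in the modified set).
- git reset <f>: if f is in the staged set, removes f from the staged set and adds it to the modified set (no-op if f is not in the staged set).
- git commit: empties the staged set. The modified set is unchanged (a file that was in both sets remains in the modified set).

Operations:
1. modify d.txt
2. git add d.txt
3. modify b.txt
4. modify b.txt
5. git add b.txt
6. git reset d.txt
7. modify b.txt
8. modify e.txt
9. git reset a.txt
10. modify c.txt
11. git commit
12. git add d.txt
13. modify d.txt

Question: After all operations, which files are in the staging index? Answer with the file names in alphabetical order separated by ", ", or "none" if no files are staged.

After op 1 (modify d.txt): modified={d.txt} staged={none}
After op 2 (git add d.txt): modified={none} staged={d.txt}
After op 3 (modify b.txt): modified={b.txt} staged={d.txt}
After op 4 (modify b.txt): modified={b.txt} staged={d.txt}
After op 5 (git add b.txt): modified={none} staged={b.txt, d.txt}
After op 6 (git reset d.txt): modified={d.txt} staged={b.txt}
After op 7 (modify b.txt): modified={b.txt, d.txt} staged={b.txt}
After op 8 (modify e.txt): modified={b.txt, d.txt, e.txt} staged={b.txt}
After op 9 (git reset a.txt): modified={b.txt, d.txt, e.txt} staged={b.txt}
After op 10 (modify c.txt): modified={b.txt, c.txt, d.txt, e.txt} staged={b.txt}
After op 11 (git commit): modified={b.txt, c.txt, d.txt, e.txt} staged={none}
After op 12 (git add d.txt): modified={b.txt, c.txt, e.txt} staged={d.txt}
After op 13 (modify d.txt): modified={b.txt, c.txt, d.txt, e.txt} staged={d.txt}

Answer: d.txt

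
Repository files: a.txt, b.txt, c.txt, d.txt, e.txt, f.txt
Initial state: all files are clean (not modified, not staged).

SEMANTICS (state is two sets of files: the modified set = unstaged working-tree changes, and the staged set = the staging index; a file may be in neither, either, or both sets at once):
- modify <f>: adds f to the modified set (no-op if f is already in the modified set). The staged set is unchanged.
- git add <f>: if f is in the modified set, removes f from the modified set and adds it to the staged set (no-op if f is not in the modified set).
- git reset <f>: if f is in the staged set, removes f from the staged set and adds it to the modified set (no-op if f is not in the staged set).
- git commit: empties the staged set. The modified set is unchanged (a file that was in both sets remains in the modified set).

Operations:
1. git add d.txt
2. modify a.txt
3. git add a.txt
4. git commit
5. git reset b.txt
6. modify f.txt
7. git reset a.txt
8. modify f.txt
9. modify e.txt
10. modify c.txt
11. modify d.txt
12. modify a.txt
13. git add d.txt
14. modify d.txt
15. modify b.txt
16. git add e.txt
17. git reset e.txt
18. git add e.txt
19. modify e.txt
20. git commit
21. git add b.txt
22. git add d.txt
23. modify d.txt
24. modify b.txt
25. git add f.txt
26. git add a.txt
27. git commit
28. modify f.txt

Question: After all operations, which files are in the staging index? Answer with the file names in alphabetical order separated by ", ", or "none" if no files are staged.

After op 1 (git add d.txt): modified={none} staged={none}
After op 2 (modify a.txt): modified={a.txt} staged={none}
After op 3 (git add a.txt): modified={none} staged={a.txt}
After op 4 (git commit): modified={none} staged={none}
After op 5 (git reset b.txt): modified={none} staged={none}
After op 6 (modify f.txt): modified={f.txt} staged={none}
After op 7 (git reset a.txt): modified={f.txt} staged={none}
After op 8 (modify f.txt): modified={f.txt} staged={none}
After op 9 (modify e.txt): modified={e.txt, f.txt} staged={none}
After op 10 (modify c.txt): modified={c.txt, e.txt, f.txt} staged={none}
After op 11 (modify d.txt): modified={c.txt, d.txt, e.txt, f.txt} staged={none}
After op 12 (modify a.txt): modified={a.txt, c.txt, d.txt, e.txt, f.txt} staged={none}
After op 13 (git add d.txt): modified={a.txt, c.txt, e.txt, f.txt} staged={d.txt}
After op 14 (modify d.txt): modified={a.txt, c.txt, d.txt, e.txt, f.txt} staged={d.txt}
After op 15 (modify b.txt): modified={a.txt, b.txt, c.txt, d.txt, e.txt, f.txt} staged={d.txt}
After op 16 (git add e.txt): modified={a.txt, b.txt, c.txt, d.txt, f.txt} staged={d.txt, e.txt}
After op 17 (git reset e.txt): modified={a.txt, b.txt, c.txt, d.txt, e.txt, f.txt} staged={d.txt}
After op 18 (git add e.txt): modified={a.txt, b.txt, c.txt, d.txt, f.txt} staged={d.txt, e.txt}
After op 19 (modify e.txt): modified={a.txt, b.txt, c.txt, d.txt, e.txt, f.txt} staged={d.txt, e.txt}
After op 20 (git commit): modified={a.txt, b.txt, c.txt, d.txt, e.txt, f.txt} staged={none}
After op 21 (git add b.txt): modified={a.txt, c.txt, d.txt, e.txt, f.txt} staged={b.txt}
After op 22 (git add d.txt): modified={a.txt, c.txt, e.txt, f.txt} staged={b.txt, d.txt}
After op 23 (modify d.txt): modified={a.txt, c.txt, d.txt, e.txt, f.txt} staged={b.txt, d.txt}
After op 24 (modify b.txt): modified={a.txt, b.txt, c.txt, d.txt, e.txt, f.txt} staged={b.txt, d.txt}
After op 25 (git add f.txt): modified={a.txt, b.txt, c.txt, d.txt, e.txt} staged={b.txt, d.txt, f.txt}
After op 26 (git add a.txt): modified={b.txt, c.txt, d.txt, e.txt} staged={a.txt, b.txt, d.txt, f.txt}
After op 27 (git commit): modified={b.txt, c.txt, d.txt, e.txt} staged={none}
After op 28 (modify f.txt): modified={b.txt, c.txt, d.txt, e.txt, f.txt} staged={none}

Answer: none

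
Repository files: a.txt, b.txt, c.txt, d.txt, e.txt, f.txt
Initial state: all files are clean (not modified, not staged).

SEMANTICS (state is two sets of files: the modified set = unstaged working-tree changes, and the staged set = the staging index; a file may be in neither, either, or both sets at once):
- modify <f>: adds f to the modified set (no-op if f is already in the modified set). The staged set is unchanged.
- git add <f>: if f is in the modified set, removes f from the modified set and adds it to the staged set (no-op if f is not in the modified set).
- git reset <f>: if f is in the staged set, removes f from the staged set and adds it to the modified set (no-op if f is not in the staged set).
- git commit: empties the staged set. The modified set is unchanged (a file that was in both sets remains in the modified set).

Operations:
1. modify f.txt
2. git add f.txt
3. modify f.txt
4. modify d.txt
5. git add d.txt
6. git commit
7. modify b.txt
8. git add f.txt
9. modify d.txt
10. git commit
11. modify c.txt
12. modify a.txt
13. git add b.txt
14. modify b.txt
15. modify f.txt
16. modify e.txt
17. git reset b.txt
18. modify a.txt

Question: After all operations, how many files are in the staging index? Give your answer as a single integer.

Answer: 0

Derivation:
After op 1 (modify f.txt): modified={f.txt} staged={none}
After op 2 (git add f.txt): modified={none} staged={f.txt}
After op 3 (modify f.txt): modified={f.txt} staged={f.txt}
After op 4 (modify d.txt): modified={d.txt, f.txt} staged={f.txt}
After op 5 (git add d.txt): modified={f.txt} staged={d.txt, f.txt}
After op 6 (git commit): modified={f.txt} staged={none}
After op 7 (modify b.txt): modified={b.txt, f.txt} staged={none}
After op 8 (git add f.txt): modified={b.txt} staged={f.txt}
After op 9 (modify d.txt): modified={b.txt, d.txt} staged={f.txt}
After op 10 (git commit): modified={b.txt, d.txt} staged={none}
After op 11 (modify c.txt): modified={b.txt, c.txt, d.txt} staged={none}
After op 12 (modify a.txt): modified={a.txt, b.txt, c.txt, d.txt} staged={none}
After op 13 (git add b.txt): modified={a.txt, c.txt, d.txt} staged={b.txt}
After op 14 (modify b.txt): modified={a.txt, b.txt, c.txt, d.txt} staged={b.txt}
After op 15 (modify f.txt): modified={a.txt, b.txt, c.txt, d.txt, f.txt} staged={b.txt}
After op 16 (modify e.txt): modified={a.txt, b.txt, c.txt, d.txt, e.txt, f.txt} staged={b.txt}
After op 17 (git reset b.txt): modified={a.txt, b.txt, c.txt, d.txt, e.txt, f.txt} staged={none}
After op 18 (modify a.txt): modified={a.txt, b.txt, c.txt, d.txt, e.txt, f.txt} staged={none}
Final staged set: {none} -> count=0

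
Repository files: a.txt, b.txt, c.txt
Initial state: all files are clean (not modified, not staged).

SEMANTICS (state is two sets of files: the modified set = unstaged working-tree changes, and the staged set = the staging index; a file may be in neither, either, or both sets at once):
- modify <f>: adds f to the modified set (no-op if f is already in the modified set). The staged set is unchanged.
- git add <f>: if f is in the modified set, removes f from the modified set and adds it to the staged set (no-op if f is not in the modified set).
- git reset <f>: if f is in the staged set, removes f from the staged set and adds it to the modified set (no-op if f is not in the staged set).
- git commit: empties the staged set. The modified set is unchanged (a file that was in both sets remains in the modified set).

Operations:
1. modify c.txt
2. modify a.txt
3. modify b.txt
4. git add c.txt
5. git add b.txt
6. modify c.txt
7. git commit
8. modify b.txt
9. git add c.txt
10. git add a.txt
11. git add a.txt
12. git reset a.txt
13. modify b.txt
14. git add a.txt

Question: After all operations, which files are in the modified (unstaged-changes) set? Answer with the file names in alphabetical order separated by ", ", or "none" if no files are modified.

After op 1 (modify c.txt): modified={c.txt} staged={none}
After op 2 (modify a.txt): modified={a.txt, c.txt} staged={none}
After op 3 (modify b.txt): modified={a.txt, b.txt, c.txt} staged={none}
After op 4 (git add c.txt): modified={a.txt, b.txt} staged={c.txt}
After op 5 (git add b.txt): modified={a.txt} staged={b.txt, c.txt}
After op 6 (modify c.txt): modified={a.txt, c.txt} staged={b.txt, c.txt}
After op 7 (git commit): modified={a.txt, c.txt} staged={none}
After op 8 (modify b.txt): modified={a.txt, b.txt, c.txt} staged={none}
After op 9 (git add c.txt): modified={a.txt, b.txt} staged={c.txt}
After op 10 (git add a.txt): modified={b.txt} staged={a.txt, c.txt}
After op 11 (git add a.txt): modified={b.txt} staged={a.txt, c.txt}
After op 12 (git reset a.txt): modified={a.txt, b.txt} staged={c.txt}
After op 13 (modify b.txt): modified={a.txt, b.txt} staged={c.txt}
After op 14 (git add a.txt): modified={b.txt} staged={a.txt, c.txt}

Answer: b.txt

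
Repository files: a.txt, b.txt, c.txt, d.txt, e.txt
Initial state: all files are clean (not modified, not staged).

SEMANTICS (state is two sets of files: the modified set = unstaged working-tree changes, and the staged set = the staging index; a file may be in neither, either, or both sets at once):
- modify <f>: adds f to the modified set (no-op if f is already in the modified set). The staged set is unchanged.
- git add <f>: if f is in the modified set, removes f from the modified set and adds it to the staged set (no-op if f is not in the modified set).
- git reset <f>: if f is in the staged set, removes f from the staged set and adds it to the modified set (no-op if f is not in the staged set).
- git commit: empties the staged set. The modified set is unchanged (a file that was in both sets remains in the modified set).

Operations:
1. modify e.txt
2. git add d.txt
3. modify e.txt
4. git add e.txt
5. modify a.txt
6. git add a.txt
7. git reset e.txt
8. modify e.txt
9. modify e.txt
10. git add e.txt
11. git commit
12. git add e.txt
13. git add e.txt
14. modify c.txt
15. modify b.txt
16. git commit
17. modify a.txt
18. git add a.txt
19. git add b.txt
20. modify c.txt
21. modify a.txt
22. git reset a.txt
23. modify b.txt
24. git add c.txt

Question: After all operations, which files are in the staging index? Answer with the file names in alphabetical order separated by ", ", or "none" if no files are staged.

Answer: b.txt, c.txt

Derivation:
After op 1 (modify e.txt): modified={e.txt} staged={none}
After op 2 (git add d.txt): modified={e.txt} staged={none}
After op 3 (modify e.txt): modified={e.txt} staged={none}
After op 4 (git add e.txt): modified={none} staged={e.txt}
After op 5 (modify a.txt): modified={a.txt} staged={e.txt}
After op 6 (git add a.txt): modified={none} staged={a.txt, e.txt}
After op 7 (git reset e.txt): modified={e.txt} staged={a.txt}
After op 8 (modify e.txt): modified={e.txt} staged={a.txt}
After op 9 (modify e.txt): modified={e.txt} staged={a.txt}
After op 10 (git add e.txt): modified={none} staged={a.txt, e.txt}
After op 11 (git commit): modified={none} staged={none}
After op 12 (git add e.txt): modified={none} staged={none}
After op 13 (git add e.txt): modified={none} staged={none}
After op 14 (modify c.txt): modified={c.txt} staged={none}
After op 15 (modify b.txt): modified={b.txt, c.txt} staged={none}
After op 16 (git commit): modified={b.txt, c.txt} staged={none}
After op 17 (modify a.txt): modified={a.txt, b.txt, c.txt} staged={none}
After op 18 (git add a.txt): modified={b.txt, c.txt} staged={a.txt}
After op 19 (git add b.txt): modified={c.txt} staged={a.txt, b.txt}
After op 20 (modify c.txt): modified={c.txt} staged={a.txt, b.txt}
After op 21 (modify a.txt): modified={a.txt, c.txt} staged={a.txt, b.txt}
After op 22 (git reset a.txt): modified={a.txt, c.txt} staged={b.txt}
After op 23 (modify b.txt): modified={a.txt, b.txt, c.txt} staged={b.txt}
After op 24 (git add c.txt): modified={a.txt, b.txt} staged={b.txt, c.txt}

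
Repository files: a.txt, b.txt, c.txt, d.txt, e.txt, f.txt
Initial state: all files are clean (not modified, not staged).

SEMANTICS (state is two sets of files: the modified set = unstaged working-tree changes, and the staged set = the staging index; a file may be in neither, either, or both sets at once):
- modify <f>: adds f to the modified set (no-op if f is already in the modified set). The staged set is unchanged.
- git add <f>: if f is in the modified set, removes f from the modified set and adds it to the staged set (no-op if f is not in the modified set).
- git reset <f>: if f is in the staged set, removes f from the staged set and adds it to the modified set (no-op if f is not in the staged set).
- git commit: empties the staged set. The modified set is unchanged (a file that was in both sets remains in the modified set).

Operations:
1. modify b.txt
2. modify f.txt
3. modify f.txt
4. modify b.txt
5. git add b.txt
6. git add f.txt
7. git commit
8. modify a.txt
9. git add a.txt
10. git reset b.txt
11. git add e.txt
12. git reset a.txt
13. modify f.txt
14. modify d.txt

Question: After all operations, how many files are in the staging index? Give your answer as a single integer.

Answer: 0

Derivation:
After op 1 (modify b.txt): modified={b.txt} staged={none}
After op 2 (modify f.txt): modified={b.txt, f.txt} staged={none}
After op 3 (modify f.txt): modified={b.txt, f.txt} staged={none}
After op 4 (modify b.txt): modified={b.txt, f.txt} staged={none}
After op 5 (git add b.txt): modified={f.txt} staged={b.txt}
After op 6 (git add f.txt): modified={none} staged={b.txt, f.txt}
After op 7 (git commit): modified={none} staged={none}
After op 8 (modify a.txt): modified={a.txt} staged={none}
After op 9 (git add a.txt): modified={none} staged={a.txt}
After op 10 (git reset b.txt): modified={none} staged={a.txt}
After op 11 (git add e.txt): modified={none} staged={a.txt}
After op 12 (git reset a.txt): modified={a.txt} staged={none}
After op 13 (modify f.txt): modified={a.txt, f.txt} staged={none}
After op 14 (modify d.txt): modified={a.txt, d.txt, f.txt} staged={none}
Final staged set: {none} -> count=0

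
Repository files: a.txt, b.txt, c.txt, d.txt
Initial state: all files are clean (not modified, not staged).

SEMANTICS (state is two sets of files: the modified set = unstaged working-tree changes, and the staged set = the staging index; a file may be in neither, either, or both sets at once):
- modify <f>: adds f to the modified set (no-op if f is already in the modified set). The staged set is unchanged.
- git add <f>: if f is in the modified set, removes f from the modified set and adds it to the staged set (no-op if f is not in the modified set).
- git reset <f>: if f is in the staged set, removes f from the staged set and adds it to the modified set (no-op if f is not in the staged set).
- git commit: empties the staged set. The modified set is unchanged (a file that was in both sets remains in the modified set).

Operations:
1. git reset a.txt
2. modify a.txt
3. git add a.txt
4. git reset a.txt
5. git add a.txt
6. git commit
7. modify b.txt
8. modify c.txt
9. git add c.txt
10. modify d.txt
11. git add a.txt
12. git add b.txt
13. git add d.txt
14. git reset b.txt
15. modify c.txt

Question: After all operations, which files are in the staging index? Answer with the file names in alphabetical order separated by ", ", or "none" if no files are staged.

After op 1 (git reset a.txt): modified={none} staged={none}
After op 2 (modify a.txt): modified={a.txt} staged={none}
After op 3 (git add a.txt): modified={none} staged={a.txt}
After op 4 (git reset a.txt): modified={a.txt} staged={none}
After op 5 (git add a.txt): modified={none} staged={a.txt}
After op 6 (git commit): modified={none} staged={none}
After op 7 (modify b.txt): modified={b.txt} staged={none}
After op 8 (modify c.txt): modified={b.txt, c.txt} staged={none}
After op 9 (git add c.txt): modified={b.txt} staged={c.txt}
After op 10 (modify d.txt): modified={b.txt, d.txt} staged={c.txt}
After op 11 (git add a.txt): modified={b.txt, d.txt} staged={c.txt}
After op 12 (git add b.txt): modified={d.txt} staged={b.txt, c.txt}
After op 13 (git add d.txt): modified={none} staged={b.txt, c.txt, d.txt}
After op 14 (git reset b.txt): modified={b.txt} staged={c.txt, d.txt}
After op 15 (modify c.txt): modified={b.txt, c.txt} staged={c.txt, d.txt}

Answer: c.txt, d.txt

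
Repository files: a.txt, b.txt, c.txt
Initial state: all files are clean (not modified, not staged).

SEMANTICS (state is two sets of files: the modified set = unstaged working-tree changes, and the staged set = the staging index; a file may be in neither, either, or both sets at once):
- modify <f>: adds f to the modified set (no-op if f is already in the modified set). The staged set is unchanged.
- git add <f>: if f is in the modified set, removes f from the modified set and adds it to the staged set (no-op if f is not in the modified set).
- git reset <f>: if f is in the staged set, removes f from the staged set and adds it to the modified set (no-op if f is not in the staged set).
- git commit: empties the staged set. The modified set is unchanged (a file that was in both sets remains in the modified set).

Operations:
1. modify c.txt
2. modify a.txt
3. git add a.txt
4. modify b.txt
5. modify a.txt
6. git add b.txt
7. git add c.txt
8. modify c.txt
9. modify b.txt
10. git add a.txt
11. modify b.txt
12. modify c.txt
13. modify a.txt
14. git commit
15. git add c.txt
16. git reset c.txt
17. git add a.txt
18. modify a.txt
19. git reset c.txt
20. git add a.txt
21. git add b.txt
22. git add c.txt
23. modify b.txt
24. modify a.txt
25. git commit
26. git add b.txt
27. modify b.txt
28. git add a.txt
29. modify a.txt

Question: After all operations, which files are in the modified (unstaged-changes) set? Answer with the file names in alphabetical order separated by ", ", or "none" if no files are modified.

Answer: a.txt, b.txt

Derivation:
After op 1 (modify c.txt): modified={c.txt} staged={none}
After op 2 (modify a.txt): modified={a.txt, c.txt} staged={none}
After op 3 (git add a.txt): modified={c.txt} staged={a.txt}
After op 4 (modify b.txt): modified={b.txt, c.txt} staged={a.txt}
After op 5 (modify a.txt): modified={a.txt, b.txt, c.txt} staged={a.txt}
After op 6 (git add b.txt): modified={a.txt, c.txt} staged={a.txt, b.txt}
After op 7 (git add c.txt): modified={a.txt} staged={a.txt, b.txt, c.txt}
After op 8 (modify c.txt): modified={a.txt, c.txt} staged={a.txt, b.txt, c.txt}
After op 9 (modify b.txt): modified={a.txt, b.txt, c.txt} staged={a.txt, b.txt, c.txt}
After op 10 (git add a.txt): modified={b.txt, c.txt} staged={a.txt, b.txt, c.txt}
After op 11 (modify b.txt): modified={b.txt, c.txt} staged={a.txt, b.txt, c.txt}
After op 12 (modify c.txt): modified={b.txt, c.txt} staged={a.txt, b.txt, c.txt}
After op 13 (modify a.txt): modified={a.txt, b.txt, c.txt} staged={a.txt, b.txt, c.txt}
After op 14 (git commit): modified={a.txt, b.txt, c.txt} staged={none}
After op 15 (git add c.txt): modified={a.txt, b.txt} staged={c.txt}
After op 16 (git reset c.txt): modified={a.txt, b.txt, c.txt} staged={none}
After op 17 (git add a.txt): modified={b.txt, c.txt} staged={a.txt}
After op 18 (modify a.txt): modified={a.txt, b.txt, c.txt} staged={a.txt}
After op 19 (git reset c.txt): modified={a.txt, b.txt, c.txt} staged={a.txt}
After op 20 (git add a.txt): modified={b.txt, c.txt} staged={a.txt}
After op 21 (git add b.txt): modified={c.txt} staged={a.txt, b.txt}
After op 22 (git add c.txt): modified={none} staged={a.txt, b.txt, c.txt}
After op 23 (modify b.txt): modified={b.txt} staged={a.txt, b.txt, c.txt}
After op 24 (modify a.txt): modified={a.txt, b.txt} staged={a.txt, b.txt, c.txt}
After op 25 (git commit): modified={a.txt, b.txt} staged={none}
After op 26 (git add b.txt): modified={a.txt} staged={b.txt}
After op 27 (modify b.txt): modified={a.txt, b.txt} staged={b.txt}
After op 28 (git add a.txt): modified={b.txt} staged={a.txt, b.txt}
After op 29 (modify a.txt): modified={a.txt, b.txt} staged={a.txt, b.txt}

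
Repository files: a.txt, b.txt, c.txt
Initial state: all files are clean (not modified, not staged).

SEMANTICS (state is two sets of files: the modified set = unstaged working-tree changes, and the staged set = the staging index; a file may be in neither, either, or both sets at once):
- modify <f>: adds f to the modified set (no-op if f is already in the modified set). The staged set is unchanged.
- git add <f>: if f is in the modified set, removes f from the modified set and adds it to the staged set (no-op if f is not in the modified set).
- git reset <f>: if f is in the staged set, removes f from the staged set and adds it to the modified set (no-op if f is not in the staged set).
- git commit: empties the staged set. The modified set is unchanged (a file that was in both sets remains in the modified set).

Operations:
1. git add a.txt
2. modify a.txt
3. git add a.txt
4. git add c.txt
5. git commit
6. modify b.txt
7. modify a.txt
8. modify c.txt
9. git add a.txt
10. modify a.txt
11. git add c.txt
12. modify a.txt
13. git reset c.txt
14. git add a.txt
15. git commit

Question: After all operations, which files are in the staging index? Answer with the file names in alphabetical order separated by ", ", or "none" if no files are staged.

After op 1 (git add a.txt): modified={none} staged={none}
After op 2 (modify a.txt): modified={a.txt} staged={none}
After op 3 (git add a.txt): modified={none} staged={a.txt}
After op 4 (git add c.txt): modified={none} staged={a.txt}
After op 5 (git commit): modified={none} staged={none}
After op 6 (modify b.txt): modified={b.txt} staged={none}
After op 7 (modify a.txt): modified={a.txt, b.txt} staged={none}
After op 8 (modify c.txt): modified={a.txt, b.txt, c.txt} staged={none}
After op 9 (git add a.txt): modified={b.txt, c.txt} staged={a.txt}
After op 10 (modify a.txt): modified={a.txt, b.txt, c.txt} staged={a.txt}
After op 11 (git add c.txt): modified={a.txt, b.txt} staged={a.txt, c.txt}
After op 12 (modify a.txt): modified={a.txt, b.txt} staged={a.txt, c.txt}
After op 13 (git reset c.txt): modified={a.txt, b.txt, c.txt} staged={a.txt}
After op 14 (git add a.txt): modified={b.txt, c.txt} staged={a.txt}
After op 15 (git commit): modified={b.txt, c.txt} staged={none}

Answer: none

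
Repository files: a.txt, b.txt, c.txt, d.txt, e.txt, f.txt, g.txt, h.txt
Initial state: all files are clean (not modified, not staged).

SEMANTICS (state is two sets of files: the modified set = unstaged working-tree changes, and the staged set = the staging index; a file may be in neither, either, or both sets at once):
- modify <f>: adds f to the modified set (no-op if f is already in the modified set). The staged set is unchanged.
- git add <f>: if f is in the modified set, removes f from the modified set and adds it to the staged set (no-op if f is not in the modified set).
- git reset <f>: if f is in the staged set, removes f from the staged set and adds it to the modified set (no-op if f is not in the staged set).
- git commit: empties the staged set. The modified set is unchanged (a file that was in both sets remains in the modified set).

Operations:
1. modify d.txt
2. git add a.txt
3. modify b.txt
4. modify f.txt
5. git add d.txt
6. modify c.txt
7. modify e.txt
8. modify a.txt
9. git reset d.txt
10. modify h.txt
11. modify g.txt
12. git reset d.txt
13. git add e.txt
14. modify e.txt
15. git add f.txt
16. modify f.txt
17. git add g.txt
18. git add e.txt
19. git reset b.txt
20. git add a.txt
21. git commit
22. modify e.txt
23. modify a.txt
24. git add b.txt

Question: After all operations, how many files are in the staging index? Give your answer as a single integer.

After op 1 (modify d.txt): modified={d.txt} staged={none}
After op 2 (git add a.txt): modified={d.txt} staged={none}
After op 3 (modify b.txt): modified={b.txt, d.txt} staged={none}
After op 4 (modify f.txt): modified={b.txt, d.txt, f.txt} staged={none}
After op 5 (git add d.txt): modified={b.txt, f.txt} staged={d.txt}
After op 6 (modify c.txt): modified={b.txt, c.txt, f.txt} staged={d.txt}
After op 7 (modify e.txt): modified={b.txt, c.txt, e.txt, f.txt} staged={d.txt}
After op 8 (modify a.txt): modified={a.txt, b.txt, c.txt, e.txt, f.txt} staged={d.txt}
After op 9 (git reset d.txt): modified={a.txt, b.txt, c.txt, d.txt, e.txt, f.txt} staged={none}
After op 10 (modify h.txt): modified={a.txt, b.txt, c.txt, d.txt, e.txt, f.txt, h.txt} staged={none}
After op 11 (modify g.txt): modified={a.txt, b.txt, c.txt, d.txt, e.txt, f.txt, g.txt, h.txt} staged={none}
After op 12 (git reset d.txt): modified={a.txt, b.txt, c.txt, d.txt, e.txt, f.txt, g.txt, h.txt} staged={none}
After op 13 (git add e.txt): modified={a.txt, b.txt, c.txt, d.txt, f.txt, g.txt, h.txt} staged={e.txt}
After op 14 (modify e.txt): modified={a.txt, b.txt, c.txt, d.txt, e.txt, f.txt, g.txt, h.txt} staged={e.txt}
After op 15 (git add f.txt): modified={a.txt, b.txt, c.txt, d.txt, e.txt, g.txt, h.txt} staged={e.txt, f.txt}
After op 16 (modify f.txt): modified={a.txt, b.txt, c.txt, d.txt, e.txt, f.txt, g.txt, h.txt} staged={e.txt, f.txt}
After op 17 (git add g.txt): modified={a.txt, b.txt, c.txt, d.txt, e.txt, f.txt, h.txt} staged={e.txt, f.txt, g.txt}
After op 18 (git add e.txt): modified={a.txt, b.txt, c.txt, d.txt, f.txt, h.txt} staged={e.txt, f.txt, g.txt}
After op 19 (git reset b.txt): modified={a.txt, b.txt, c.txt, d.txt, f.txt, h.txt} staged={e.txt, f.txt, g.txt}
After op 20 (git add a.txt): modified={b.txt, c.txt, d.txt, f.txt, h.txt} staged={a.txt, e.txt, f.txt, g.txt}
After op 21 (git commit): modified={b.txt, c.txt, d.txt, f.txt, h.txt} staged={none}
After op 22 (modify e.txt): modified={b.txt, c.txt, d.txt, e.txt, f.txt, h.txt} staged={none}
After op 23 (modify a.txt): modified={a.txt, b.txt, c.txt, d.txt, e.txt, f.txt, h.txt} staged={none}
After op 24 (git add b.txt): modified={a.txt, c.txt, d.txt, e.txt, f.txt, h.txt} staged={b.txt}
Final staged set: {b.txt} -> count=1

Answer: 1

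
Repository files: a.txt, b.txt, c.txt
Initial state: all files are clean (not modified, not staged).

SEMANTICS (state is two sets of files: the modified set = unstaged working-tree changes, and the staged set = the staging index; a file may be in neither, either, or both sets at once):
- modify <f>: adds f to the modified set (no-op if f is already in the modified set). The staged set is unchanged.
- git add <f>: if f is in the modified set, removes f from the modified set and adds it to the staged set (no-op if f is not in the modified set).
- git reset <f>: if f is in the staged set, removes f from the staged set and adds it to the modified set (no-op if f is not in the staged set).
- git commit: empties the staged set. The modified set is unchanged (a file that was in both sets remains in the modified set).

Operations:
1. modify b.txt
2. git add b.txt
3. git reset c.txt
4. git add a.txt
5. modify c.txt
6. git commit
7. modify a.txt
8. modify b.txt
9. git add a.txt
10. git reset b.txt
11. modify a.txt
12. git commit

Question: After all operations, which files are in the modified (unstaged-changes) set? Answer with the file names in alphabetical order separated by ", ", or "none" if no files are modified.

After op 1 (modify b.txt): modified={b.txt} staged={none}
After op 2 (git add b.txt): modified={none} staged={b.txt}
After op 3 (git reset c.txt): modified={none} staged={b.txt}
After op 4 (git add a.txt): modified={none} staged={b.txt}
After op 5 (modify c.txt): modified={c.txt} staged={b.txt}
After op 6 (git commit): modified={c.txt} staged={none}
After op 7 (modify a.txt): modified={a.txt, c.txt} staged={none}
After op 8 (modify b.txt): modified={a.txt, b.txt, c.txt} staged={none}
After op 9 (git add a.txt): modified={b.txt, c.txt} staged={a.txt}
After op 10 (git reset b.txt): modified={b.txt, c.txt} staged={a.txt}
After op 11 (modify a.txt): modified={a.txt, b.txt, c.txt} staged={a.txt}
After op 12 (git commit): modified={a.txt, b.txt, c.txt} staged={none}

Answer: a.txt, b.txt, c.txt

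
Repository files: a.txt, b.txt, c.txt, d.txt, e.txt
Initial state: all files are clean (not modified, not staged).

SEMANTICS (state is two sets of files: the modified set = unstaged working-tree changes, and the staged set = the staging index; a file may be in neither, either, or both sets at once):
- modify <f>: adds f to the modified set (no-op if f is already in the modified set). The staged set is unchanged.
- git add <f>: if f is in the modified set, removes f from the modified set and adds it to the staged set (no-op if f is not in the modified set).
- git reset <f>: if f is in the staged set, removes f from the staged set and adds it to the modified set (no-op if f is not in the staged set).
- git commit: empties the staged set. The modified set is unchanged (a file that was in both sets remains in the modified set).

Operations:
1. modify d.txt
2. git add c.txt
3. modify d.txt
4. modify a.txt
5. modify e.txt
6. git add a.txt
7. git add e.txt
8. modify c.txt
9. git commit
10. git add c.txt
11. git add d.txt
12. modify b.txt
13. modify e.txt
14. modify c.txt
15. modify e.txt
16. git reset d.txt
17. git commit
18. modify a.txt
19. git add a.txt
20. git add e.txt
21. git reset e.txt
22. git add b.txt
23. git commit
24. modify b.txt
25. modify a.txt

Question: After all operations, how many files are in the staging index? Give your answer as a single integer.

Answer: 0

Derivation:
After op 1 (modify d.txt): modified={d.txt} staged={none}
After op 2 (git add c.txt): modified={d.txt} staged={none}
After op 3 (modify d.txt): modified={d.txt} staged={none}
After op 4 (modify a.txt): modified={a.txt, d.txt} staged={none}
After op 5 (modify e.txt): modified={a.txt, d.txt, e.txt} staged={none}
After op 6 (git add a.txt): modified={d.txt, e.txt} staged={a.txt}
After op 7 (git add e.txt): modified={d.txt} staged={a.txt, e.txt}
After op 8 (modify c.txt): modified={c.txt, d.txt} staged={a.txt, e.txt}
After op 9 (git commit): modified={c.txt, d.txt} staged={none}
After op 10 (git add c.txt): modified={d.txt} staged={c.txt}
After op 11 (git add d.txt): modified={none} staged={c.txt, d.txt}
After op 12 (modify b.txt): modified={b.txt} staged={c.txt, d.txt}
After op 13 (modify e.txt): modified={b.txt, e.txt} staged={c.txt, d.txt}
After op 14 (modify c.txt): modified={b.txt, c.txt, e.txt} staged={c.txt, d.txt}
After op 15 (modify e.txt): modified={b.txt, c.txt, e.txt} staged={c.txt, d.txt}
After op 16 (git reset d.txt): modified={b.txt, c.txt, d.txt, e.txt} staged={c.txt}
After op 17 (git commit): modified={b.txt, c.txt, d.txt, e.txt} staged={none}
After op 18 (modify a.txt): modified={a.txt, b.txt, c.txt, d.txt, e.txt} staged={none}
After op 19 (git add a.txt): modified={b.txt, c.txt, d.txt, e.txt} staged={a.txt}
After op 20 (git add e.txt): modified={b.txt, c.txt, d.txt} staged={a.txt, e.txt}
After op 21 (git reset e.txt): modified={b.txt, c.txt, d.txt, e.txt} staged={a.txt}
After op 22 (git add b.txt): modified={c.txt, d.txt, e.txt} staged={a.txt, b.txt}
After op 23 (git commit): modified={c.txt, d.txt, e.txt} staged={none}
After op 24 (modify b.txt): modified={b.txt, c.txt, d.txt, e.txt} staged={none}
After op 25 (modify a.txt): modified={a.txt, b.txt, c.txt, d.txt, e.txt} staged={none}
Final staged set: {none} -> count=0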